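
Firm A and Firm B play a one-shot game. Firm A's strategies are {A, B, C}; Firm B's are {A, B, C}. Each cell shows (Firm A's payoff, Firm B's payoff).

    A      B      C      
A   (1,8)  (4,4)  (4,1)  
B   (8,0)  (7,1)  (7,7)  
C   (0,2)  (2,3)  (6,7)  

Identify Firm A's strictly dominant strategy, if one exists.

B

A strategy is strictly dominant if it gives Firm A a strictly higher payoff than every other strategy, against every choice by the opponent.
B strictly dominates: vs A: 8 > each of {1, 0}; vs B: 7 > each of {4, 2}; vs C: 7 > each of {4, 6}.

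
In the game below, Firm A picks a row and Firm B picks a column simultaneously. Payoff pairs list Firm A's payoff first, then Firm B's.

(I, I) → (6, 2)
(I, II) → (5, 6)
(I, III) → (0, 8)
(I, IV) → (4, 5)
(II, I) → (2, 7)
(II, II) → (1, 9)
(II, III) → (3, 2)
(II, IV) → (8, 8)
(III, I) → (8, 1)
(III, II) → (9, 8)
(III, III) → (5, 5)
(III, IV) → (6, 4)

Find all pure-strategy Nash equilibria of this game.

(III, II)

Find each player's best response to every opponent strategy; NE are the intersections.
Firm A's best responses — vs I: III (payoff 8); vs II: III (payoff 9); vs III: III (payoff 5); vs IV: II (payoff 8).
Firm B's best responses — vs I: III (payoff 8); vs II: II (payoff 9); vs III: II (payoff 8).
The only mutual best response is (III, II); neither player gains by switching there.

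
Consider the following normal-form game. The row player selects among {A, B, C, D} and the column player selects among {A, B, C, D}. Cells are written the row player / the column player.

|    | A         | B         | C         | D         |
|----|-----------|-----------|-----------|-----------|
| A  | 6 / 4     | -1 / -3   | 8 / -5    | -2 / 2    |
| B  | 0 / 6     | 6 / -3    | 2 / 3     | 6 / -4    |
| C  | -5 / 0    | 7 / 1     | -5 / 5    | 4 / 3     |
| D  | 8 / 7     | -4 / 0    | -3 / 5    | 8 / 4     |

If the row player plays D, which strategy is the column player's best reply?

A

With the row player fixed at D, the column player's payoffs are: A → 7, B → 0, C → 5, D → 4.
The maximum is 7, achieved by A.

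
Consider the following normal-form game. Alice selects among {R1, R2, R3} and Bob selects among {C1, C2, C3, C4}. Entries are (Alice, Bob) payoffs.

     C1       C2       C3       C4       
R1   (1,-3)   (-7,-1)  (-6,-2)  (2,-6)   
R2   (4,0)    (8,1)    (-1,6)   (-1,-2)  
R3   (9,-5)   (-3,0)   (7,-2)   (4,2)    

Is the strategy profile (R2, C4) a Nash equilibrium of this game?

No

Holding Bob at C4: Alice gets -1 from R2 but could get 4 by switching to R3. Alice has a profitable deviation.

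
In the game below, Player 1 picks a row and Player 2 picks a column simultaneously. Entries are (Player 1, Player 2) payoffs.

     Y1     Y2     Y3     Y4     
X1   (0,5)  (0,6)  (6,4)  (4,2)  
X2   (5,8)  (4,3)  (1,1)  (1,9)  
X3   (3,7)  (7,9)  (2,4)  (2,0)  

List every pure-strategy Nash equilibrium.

(X3, Y2)

A profile is a Nash equilibrium when each player is best-responding to the other.
Player 1's best responses — vs Y1: X2 (payoff 5); vs Y2: X3 (payoff 7); vs Y3: X1 (payoff 6); vs Y4: X1 (payoff 4).
Player 2's best responses — vs X1: Y2 (payoff 6); vs X2: Y4 (payoff 9); vs X3: Y2 (payoff 9).
The only mutual best response is (X3, Y2); neither player gains by switching there.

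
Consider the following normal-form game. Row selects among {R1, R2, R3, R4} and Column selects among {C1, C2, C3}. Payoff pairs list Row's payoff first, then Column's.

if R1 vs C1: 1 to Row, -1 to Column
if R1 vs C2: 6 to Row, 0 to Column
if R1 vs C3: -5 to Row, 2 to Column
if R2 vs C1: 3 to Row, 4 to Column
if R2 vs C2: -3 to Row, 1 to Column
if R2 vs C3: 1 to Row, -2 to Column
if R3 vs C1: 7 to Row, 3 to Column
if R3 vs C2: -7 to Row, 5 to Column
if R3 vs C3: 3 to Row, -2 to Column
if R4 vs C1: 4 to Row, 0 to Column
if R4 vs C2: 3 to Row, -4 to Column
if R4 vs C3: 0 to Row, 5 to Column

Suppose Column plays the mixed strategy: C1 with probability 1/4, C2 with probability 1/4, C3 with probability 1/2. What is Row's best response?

R4

Row's best reply maximizes expected payoff against the mix.
R1: (1/4)·1 + (1/4)·6 + (1/2)·(-5) = -3/4
R2: (1/4)·3 + (1/4)·(-3) + (1/2)·1 = 1/2
R3: (1/4)·7 + (1/4)·(-7) + (1/2)·3 = 3/2
R4: (1/4)·4 + (1/4)·3 + (1/2)·0 = 7/4
Highest expected payoff is 7/4, from R4.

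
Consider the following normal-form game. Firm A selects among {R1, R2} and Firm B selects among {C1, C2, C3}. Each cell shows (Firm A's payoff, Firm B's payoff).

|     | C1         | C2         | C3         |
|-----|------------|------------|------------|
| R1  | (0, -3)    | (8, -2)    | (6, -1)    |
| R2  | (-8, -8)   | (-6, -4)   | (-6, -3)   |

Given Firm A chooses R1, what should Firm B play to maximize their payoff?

With Firm A fixed at R1, Firm B's payoffs are: C1 → -3, C2 → -2, C3 → -1.
The maximum is -1, achieved by C3.

C3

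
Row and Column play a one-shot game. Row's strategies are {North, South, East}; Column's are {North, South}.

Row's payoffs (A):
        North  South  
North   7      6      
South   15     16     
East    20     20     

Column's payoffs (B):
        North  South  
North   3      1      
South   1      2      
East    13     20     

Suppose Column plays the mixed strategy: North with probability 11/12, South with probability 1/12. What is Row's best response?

Row's best reply maximizes expected payoff against the mix.
North: (11/12)·7 + (1/12)·6 = 83/12
South: (11/12)·15 + (1/12)·16 = 181/12
East: (11/12)·20 + (1/12)·20 = 20
Highest expected payoff is 20, from East.

East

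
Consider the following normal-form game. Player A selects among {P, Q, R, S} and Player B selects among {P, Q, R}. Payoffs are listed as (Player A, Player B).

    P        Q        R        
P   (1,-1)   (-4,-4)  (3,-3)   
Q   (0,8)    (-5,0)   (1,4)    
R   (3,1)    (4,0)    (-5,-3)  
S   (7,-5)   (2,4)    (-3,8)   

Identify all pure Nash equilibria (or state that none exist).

There is no pure-strategy Nash equilibrium

Find each player's best response to every opponent strategy; NE are the intersections.
Player A's best responses — vs P: S (payoff 7); vs Q: R (payoff 4); vs R: P (payoff 3).
Player B's best responses — vs P: P (payoff -1); vs Q: P (payoff 8); vs R: P (payoff 1); vs S: R (payoff 8).
No cell has both players best-responding. For instance, Player A's best reply to P is S, but against S Player B prefers R over P.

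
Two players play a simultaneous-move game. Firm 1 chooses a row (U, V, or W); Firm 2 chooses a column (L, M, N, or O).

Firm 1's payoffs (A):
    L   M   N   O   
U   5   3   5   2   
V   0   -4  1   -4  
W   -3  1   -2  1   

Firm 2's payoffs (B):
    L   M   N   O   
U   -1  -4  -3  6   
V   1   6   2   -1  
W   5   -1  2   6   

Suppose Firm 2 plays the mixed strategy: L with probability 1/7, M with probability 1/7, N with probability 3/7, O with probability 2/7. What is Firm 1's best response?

U

Firm 1's best reply maximizes expected payoff against the mix.
U: (1/7)·5 + (1/7)·3 + (3/7)·5 + (2/7)·2 = 27/7
V: (1/7)·0 + (1/7)·(-4) + (3/7)·1 + (2/7)·(-4) = -9/7
W: (1/7)·(-3) + (1/7)·1 + (3/7)·(-2) + (2/7)·1 = -6/7
Highest expected payoff is 27/7, from U.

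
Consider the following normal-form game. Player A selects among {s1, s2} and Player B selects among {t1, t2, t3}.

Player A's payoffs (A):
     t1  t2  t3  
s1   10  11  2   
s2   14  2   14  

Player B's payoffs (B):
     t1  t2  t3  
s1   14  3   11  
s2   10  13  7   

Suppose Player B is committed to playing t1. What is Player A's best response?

s2

With Player B fixed at t1, Player A's payoffs are: s1 → 10, s2 → 14.
The maximum is 14, achieved by s2.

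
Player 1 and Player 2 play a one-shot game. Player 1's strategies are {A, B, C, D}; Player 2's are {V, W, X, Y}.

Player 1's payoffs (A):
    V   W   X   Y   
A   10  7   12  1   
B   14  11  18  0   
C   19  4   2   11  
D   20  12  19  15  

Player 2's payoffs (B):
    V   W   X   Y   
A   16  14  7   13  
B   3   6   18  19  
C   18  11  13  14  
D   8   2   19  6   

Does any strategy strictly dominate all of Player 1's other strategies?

A strategy is strictly dominant if it gives Player 1 a strictly higher payoff than every other strategy, against every choice by the opponent.
D strictly dominates: vs V: 20 > each of {10, 14, 19}; vs W: 12 > each of {7, 11, 4}; vs X: 19 > each of {12, 18, 2}; vs Y: 15 > each of {1, 0, 11}.

D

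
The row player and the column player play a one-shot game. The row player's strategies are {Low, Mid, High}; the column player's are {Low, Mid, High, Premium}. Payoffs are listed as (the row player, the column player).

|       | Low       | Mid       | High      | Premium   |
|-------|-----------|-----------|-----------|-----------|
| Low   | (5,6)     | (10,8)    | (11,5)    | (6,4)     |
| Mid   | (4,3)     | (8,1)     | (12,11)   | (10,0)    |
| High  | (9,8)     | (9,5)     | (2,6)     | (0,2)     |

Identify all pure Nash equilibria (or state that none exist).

(Low, Mid), (Mid, High), and (High, Low)

Check mutual best responses: a cell is a NE iff neither player can gain by unilaterally deviating.
The row player's best responses — vs Low: High (payoff 9); vs Mid: Low (payoff 10); vs High: Mid (payoff 12); vs Premium: Mid (payoff 10).
The column player's best responses — vs Low: Mid (payoff 8); vs Mid: High (payoff 11); vs High: Low (payoff 8).
Mutual best responses occur at (Low, Mid), (Mid, High), and (High, Low); at each, neither player gains by switching.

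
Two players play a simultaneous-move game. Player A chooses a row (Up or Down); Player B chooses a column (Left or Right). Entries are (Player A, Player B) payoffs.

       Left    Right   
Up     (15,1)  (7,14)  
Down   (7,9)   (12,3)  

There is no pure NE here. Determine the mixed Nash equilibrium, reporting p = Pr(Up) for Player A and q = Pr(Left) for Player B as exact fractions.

p = 6/19, q = 5/13

In a mixed NE each player is indifferent between their pure strategies, so the opponent's mix sets the indifference.
Player B indifferent between Left and Right: p·1 + (1−p)·9 = p·14 + (1−p)·3 ⟹ 9 + (-8)p = 3 + 11p ⟹ p = 6/19.
Player A indifferent between Up and Down: q·15 + (1−q)·7 = q·7 + (1−q)·12 ⟹ 7 + 8q = 12 + (-5)q ⟹ q = 5/13.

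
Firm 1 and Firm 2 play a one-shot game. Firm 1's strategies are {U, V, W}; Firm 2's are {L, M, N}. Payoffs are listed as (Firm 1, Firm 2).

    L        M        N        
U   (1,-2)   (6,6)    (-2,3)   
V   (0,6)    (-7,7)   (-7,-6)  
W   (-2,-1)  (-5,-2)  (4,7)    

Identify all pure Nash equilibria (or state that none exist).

A profile is a Nash equilibrium when each player is best-responding to the other.
Firm 1's best responses — vs L: U (payoff 1); vs M: U (payoff 6); vs N: W (payoff 4).
Firm 2's best responses — vs U: M (payoff 6); vs V: M (payoff 7); vs W: N (payoff 7).
Mutual best responses occur at (U, M) and (W, N); at each, neither player gains by switching.

(U, M) and (W, N)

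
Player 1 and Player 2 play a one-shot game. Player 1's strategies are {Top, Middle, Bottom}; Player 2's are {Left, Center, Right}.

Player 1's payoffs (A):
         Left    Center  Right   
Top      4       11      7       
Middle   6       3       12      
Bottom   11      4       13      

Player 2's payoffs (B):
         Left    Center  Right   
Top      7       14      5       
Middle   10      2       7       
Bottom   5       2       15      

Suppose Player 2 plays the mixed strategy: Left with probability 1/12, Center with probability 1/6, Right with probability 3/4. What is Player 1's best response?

Bottom

Compute Player 1's expected payoff from each pure strategy against the given mix.
Top: (1/12)·4 + (1/6)·11 + (3/4)·7 = 89/12
Middle: (1/12)·6 + (1/6)·3 + (3/4)·12 = 10
Bottom: (1/12)·11 + (1/6)·4 + (3/4)·13 = 34/3
Highest expected payoff is 34/3, from Bottom.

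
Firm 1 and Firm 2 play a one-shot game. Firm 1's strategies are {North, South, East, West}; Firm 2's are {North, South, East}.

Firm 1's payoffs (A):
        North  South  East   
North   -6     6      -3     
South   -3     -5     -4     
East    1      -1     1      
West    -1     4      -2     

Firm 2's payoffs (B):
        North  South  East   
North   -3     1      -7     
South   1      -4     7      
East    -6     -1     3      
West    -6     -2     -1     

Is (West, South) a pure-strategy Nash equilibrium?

Holding Firm 2 at South: Firm 1 gets 4 from West but could get 6 by switching to North. Firm 1 has a profitable deviation.

No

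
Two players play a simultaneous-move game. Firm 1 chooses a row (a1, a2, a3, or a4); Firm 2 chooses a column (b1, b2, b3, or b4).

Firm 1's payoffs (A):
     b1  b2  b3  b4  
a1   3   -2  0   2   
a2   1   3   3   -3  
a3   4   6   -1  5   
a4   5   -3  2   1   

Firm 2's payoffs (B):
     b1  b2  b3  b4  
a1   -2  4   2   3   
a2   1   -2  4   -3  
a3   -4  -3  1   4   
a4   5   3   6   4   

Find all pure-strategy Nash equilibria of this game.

(a2, b3) and (a3, b4)

Check mutual best responses: a cell is a NE iff neither player can gain by unilaterally deviating.
Firm 1's best responses — vs b1: a4 (payoff 5); vs b2: a3 (payoff 6); vs b3: a2 (payoff 3); vs b4: a3 (payoff 5).
Firm 2's best responses — vs a1: b2 (payoff 4); vs a2: b3 (payoff 4); vs a3: b4 (payoff 4); vs a4: b3 (payoff 6).
Mutual best responses occur at (a2, b3) and (a3, b4); at each, neither player gains by switching.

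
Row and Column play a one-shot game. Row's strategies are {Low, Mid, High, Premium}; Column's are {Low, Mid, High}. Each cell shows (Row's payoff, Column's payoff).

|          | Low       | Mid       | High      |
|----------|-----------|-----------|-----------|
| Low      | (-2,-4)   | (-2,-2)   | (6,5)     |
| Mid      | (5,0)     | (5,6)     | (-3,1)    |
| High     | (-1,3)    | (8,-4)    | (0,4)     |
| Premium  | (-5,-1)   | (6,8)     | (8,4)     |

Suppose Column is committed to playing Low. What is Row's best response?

Mid

With Column fixed at Low, Row's payoffs are: Low → -2, Mid → 5, High → -1, Premium → -5.
The maximum is 5, achieved by Mid.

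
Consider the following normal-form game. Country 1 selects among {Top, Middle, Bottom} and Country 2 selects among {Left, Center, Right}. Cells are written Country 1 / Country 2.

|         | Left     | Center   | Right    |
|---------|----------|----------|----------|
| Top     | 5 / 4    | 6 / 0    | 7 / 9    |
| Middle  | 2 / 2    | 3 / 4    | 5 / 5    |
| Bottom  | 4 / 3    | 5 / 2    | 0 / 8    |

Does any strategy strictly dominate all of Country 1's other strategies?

A strategy is strictly dominant if it gives Country 1 a strictly higher payoff than every other strategy, against every choice by the opponent.
Top strictly dominates: vs Left: 5 > each of {2, 4}; vs Center: 6 > each of {3, 5}; vs Right: 7 > each of {5, 0}.

Top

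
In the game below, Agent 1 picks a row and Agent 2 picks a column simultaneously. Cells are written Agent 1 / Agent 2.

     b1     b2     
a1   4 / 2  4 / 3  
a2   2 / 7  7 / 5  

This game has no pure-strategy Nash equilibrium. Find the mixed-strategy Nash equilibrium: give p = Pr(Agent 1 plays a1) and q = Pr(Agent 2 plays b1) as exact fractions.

p = 2/3, q = 3/5

Each player's mixing probability is pinned down by making the *other* player indifferent.
Agent 2 indifferent between b1 and b2: p·2 + (1−p)·7 = p·3 + (1−p)·5 ⟹ 7 + (-5)p = 5 + (-2)p ⟹ p = 2/3.
Agent 1 indifferent between a1 and a2: q·4 + (1−q)·4 = q·2 + (1−q)·7 ⟹ 4 + 0q = 7 + (-5)q ⟹ q = 3/5.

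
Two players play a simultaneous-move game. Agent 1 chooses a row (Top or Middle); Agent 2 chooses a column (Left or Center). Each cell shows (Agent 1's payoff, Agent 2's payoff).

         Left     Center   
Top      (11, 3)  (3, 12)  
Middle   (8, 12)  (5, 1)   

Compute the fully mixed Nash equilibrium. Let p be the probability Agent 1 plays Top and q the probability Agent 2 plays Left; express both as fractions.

In a mixed NE each player is indifferent between their pure strategies, so the opponent's mix sets the indifference.
Agent 2 indifferent between Left and Center: p·3 + (1−p)·12 = p·12 + (1−p)·1 ⟹ 12 + (-9)p = 1 + 11p ⟹ p = 11/20.
Agent 1 indifferent between Top and Middle: q·11 + (1−q)·3 = q·8 + (1−q)·5 ⟹ 3 + 8q = 5 + 3q ⟹ q = 2/5.

p = 11/20, q = 2/5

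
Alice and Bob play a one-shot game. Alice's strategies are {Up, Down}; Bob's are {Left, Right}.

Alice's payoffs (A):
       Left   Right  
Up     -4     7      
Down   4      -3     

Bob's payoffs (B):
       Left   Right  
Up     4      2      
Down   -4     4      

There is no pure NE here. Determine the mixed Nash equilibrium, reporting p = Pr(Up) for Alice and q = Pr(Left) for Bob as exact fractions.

Each player's mixing probability is pinned down by making the *other* player indifferent.
Bob indifferent between Left and Right: p·4 + (1−p)·(-4) = p·2 + (1−p)·4 ⟹ (-4) + 8p = 4 + (-2)p ⟹ p = 4/5.
Alice indifferent between Up and Down: q·(-4) + (1−q)·7 = q·4 + (1−q)·(-3) ⟹ 7 + (-11)q = (-3) + 7q ⟹ q = 5/9.

p = 4/5, q = 5/9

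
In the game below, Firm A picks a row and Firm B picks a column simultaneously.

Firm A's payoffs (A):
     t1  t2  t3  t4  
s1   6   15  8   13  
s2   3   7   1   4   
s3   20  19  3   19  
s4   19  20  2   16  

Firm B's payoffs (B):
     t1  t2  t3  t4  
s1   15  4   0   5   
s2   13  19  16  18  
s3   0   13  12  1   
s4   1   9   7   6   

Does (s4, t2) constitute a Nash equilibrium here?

Holding Firm B at t2: Firm A gets 20 from s4, versus 15 from s1, 7 from s2, 19 from s3. No profitable deviation for Firm A.
Holding Firm A at s4: Firm B gets 9 from t2, versus 1 from t1, 7 from t3, 6 from t4. No profitable deviation for Firm B either.

Yes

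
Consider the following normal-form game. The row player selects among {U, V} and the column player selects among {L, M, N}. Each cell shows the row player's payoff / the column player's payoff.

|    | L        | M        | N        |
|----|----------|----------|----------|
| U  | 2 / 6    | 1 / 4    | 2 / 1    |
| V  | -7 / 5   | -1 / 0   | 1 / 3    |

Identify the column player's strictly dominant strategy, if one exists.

A strategy is strictly dominant if it gives the column player a strictly higher payoff than every other strategy, against every choice by the opponent.
L strictly dominates: vs U: 6 > each of {4, 1}; vs V: 5 > each of {0, 3}.

L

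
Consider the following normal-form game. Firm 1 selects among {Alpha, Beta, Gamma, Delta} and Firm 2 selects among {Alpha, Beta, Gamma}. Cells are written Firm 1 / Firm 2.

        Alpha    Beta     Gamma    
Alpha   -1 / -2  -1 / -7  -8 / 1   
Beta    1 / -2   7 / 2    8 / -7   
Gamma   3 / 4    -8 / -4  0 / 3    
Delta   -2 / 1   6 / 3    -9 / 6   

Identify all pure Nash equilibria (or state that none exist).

Check mutual best responses: a cell is a NE iff neither player can gain by unilaterally deviating.
Firm 1's best responses — vs Alpha: Gamma (payoff 3); vs Beta: Beta (payoff 7); vs Gamma: Beta (payoff 8).
Firm 2's best responses — vs Alpha: Gamma (payoff 1); vs Beta: Beta (payoff 2); vs Gamma: Alpha (payoff 4); vs Delta: Gamma (payoff 6).
Mutual best responses occur at (Beta, Beta) and (Gamma, Alpha); at each, neither player gains by switching.

(Beta, Beta) and (Gamma, Alpha)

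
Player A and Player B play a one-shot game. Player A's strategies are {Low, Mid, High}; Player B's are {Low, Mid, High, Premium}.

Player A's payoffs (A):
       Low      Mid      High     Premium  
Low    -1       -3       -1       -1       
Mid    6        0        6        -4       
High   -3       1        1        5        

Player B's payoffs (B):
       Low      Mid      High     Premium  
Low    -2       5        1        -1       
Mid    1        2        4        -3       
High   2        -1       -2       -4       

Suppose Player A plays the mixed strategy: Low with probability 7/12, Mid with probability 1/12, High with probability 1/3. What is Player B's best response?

Compute Player B's expected payoff from each pure strategy against the given mix.
Low: (7/12)·(-2) + (1/12)·1 + (1/3)·2 = -5/12
Mid: (7/12)·5 + (1/12)·2 + (1/3)·(-1) = 11/4
High: (7/12)·1 + (1/12)·4 + (1/3)·(-2) = 1/4
Premium: (7/12)·(-1) + (1/12)·(-3) + (1/3)·(-4) = -13/6
Highest expected payoff is 11/4, from Mid.

Mid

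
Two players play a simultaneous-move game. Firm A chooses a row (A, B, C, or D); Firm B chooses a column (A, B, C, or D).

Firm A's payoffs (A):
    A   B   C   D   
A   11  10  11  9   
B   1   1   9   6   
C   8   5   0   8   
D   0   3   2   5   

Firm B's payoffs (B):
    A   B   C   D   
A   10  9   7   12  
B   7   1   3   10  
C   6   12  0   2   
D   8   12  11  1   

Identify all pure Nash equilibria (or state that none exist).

Find each player's best response to every opponent strategy; NE are the intersections.
Firm A's best responses — vs A: A (payoff 11); vs B: A (payoff 10); vs C: A (payoff 11); vs D: A (payoff 9).
Firm B's best responses — vs A: D (payoff 12); vs B: D (payoff 10); vs C: B (payoff 12); vs D: B (payoff 12).
The only mutual best response is (A, D); neither player gains by switching there.

(A, D)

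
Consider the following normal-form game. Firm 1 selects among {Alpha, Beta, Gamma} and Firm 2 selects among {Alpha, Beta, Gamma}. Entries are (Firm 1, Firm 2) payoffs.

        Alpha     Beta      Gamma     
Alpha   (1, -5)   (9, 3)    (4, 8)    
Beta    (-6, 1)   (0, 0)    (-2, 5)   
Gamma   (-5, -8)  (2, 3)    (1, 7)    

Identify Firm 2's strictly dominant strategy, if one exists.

Check whether one of Firm 2's strategies beats all alternatives regardless of what the opponent does.
Gamma strictly dominates: vs Alpha: 8 > each of {-5, 3}; vs Beta: 5 > each of {1, 0}; vs Gamma: 7 > each of {-8, 3}.

Gamma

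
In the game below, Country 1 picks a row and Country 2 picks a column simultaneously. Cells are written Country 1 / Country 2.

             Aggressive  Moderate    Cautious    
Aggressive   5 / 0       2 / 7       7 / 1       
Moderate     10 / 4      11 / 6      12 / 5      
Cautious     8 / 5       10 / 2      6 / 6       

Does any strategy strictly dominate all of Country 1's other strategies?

Check whether one of Country 1's strategies beats all alternatives regardless of what the opponent does.
Moderate strictly dominates: vs Aggressive: 10 > each of {5, 8}; vs Moderate: 11 > each of {2, 10}; vs Cautious: 12 > each of {7, 6}.

Moderate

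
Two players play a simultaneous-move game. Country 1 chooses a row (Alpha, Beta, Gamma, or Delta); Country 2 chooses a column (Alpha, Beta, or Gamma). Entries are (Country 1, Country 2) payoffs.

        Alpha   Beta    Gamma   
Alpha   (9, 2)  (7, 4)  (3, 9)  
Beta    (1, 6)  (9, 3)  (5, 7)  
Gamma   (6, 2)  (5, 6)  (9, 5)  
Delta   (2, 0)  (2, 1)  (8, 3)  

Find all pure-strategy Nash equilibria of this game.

There is no pure-strategy Nash equilibrium

A profile is a Nash equilibrium when each player is best-responding to the other.
Country 1's best responses — vs Alpha: Alpha (payoff 9); vs Beta: Beta (payoff 9); vs Gamma: Gamma (payoff 9).
Country 2's best responses — vs Alpha: Gamma (payoff 9); vs Beta: Gamma (payoff 7); vs Gamma: Beta (payoff 6); vs Delta: Gamma (payoff 3).
No cell has both players best-responding. For instance, Country 1's best reply to Gamma is Gamma, but against Gamma Country 2 prefers Beta over Gamma.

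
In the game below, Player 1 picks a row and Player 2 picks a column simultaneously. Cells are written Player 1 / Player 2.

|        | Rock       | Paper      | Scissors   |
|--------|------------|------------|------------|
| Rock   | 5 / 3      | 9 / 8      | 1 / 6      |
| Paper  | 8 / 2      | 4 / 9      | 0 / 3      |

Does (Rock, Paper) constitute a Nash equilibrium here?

Yes

Holding Player 2 at Paper: Player 1 gets 9 from Rock, versus 4 from Paper. No profitable deviation for Player 1.
Holding Player 1 at Rock: Player 2 gets 8 from Paper, versus 3 from Rock, 6 from Scissors. No profitable deviation for Player 2 either.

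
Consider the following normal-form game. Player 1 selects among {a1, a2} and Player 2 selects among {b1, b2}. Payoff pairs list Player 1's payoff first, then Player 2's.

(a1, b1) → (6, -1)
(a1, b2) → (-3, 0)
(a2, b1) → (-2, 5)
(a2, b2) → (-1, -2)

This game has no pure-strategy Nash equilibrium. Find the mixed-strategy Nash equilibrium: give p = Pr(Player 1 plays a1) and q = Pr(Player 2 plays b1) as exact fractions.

In a mixed NE each player is indifferent between their pure strategies, so the opponent's mix sets the indifference.
Player 2 indifferent between b1 and b2: p·(-1) + (1−p)·5 = p·0 + (1−p)·(-2) ⟹ 5 + (-6)p = (-2) + 2p ⟹ p = 7/8.
Player 1 indifferent between a1 and a2: q·6 + (1−q)·(-3) = q·(-2) + (1−q)·(-1) ⟹ (-3) + 9q = (-1) + (-1)q ⟹ q = 1/5.

p = 7/8, q = 1/5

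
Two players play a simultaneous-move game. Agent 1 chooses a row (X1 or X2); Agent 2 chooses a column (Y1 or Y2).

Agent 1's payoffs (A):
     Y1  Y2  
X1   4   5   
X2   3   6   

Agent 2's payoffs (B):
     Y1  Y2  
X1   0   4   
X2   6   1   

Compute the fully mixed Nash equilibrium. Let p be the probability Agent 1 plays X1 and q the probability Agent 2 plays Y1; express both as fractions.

p = 5/9, q = 1/2

In a mixed NE each player is indifferent between their pure strategies, so the opponent's mix sets the indifference.
Agent 2 indifferent between Y1 and Y2: p·0 + (1−p)·6 = p·4 + (1−p)·1 ⟹ 6 + (-6)p = 1 + 3p ⟹ p = 5/9.
Agent 1 indifferent between X1 and X2: q·4 + (1−q)·5 = q·3 + (1−q)·6 ⟹ 5 + (-1)q = 6 + (-3)q ⟹ q = 1/2.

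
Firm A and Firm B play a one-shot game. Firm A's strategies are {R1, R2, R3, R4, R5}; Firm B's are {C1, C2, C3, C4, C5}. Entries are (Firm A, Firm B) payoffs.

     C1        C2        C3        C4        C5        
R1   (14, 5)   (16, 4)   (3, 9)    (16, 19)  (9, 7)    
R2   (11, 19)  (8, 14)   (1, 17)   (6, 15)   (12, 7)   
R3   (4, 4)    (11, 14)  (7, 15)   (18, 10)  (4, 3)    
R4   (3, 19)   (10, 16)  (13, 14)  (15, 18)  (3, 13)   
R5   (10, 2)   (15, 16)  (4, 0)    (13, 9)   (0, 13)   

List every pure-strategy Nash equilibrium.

No pure-strategy Nash equilibrium

Check mutual best responses: a cell is a NE iff neither player can gain by unilaterally deviating.
Firm A's best responses — vs C1: R1 (payoff 14); vs C2: R1 (payoff 16); vs C3: R4 (payoff 13); vs C4: R3 (payoff 18); vs C5: R2 (payoff 12).
Firm B's best responses — vs R1: C4 (payoff 19); vs R2: C1 (payoff 19); vs R3: C3 (payoff 15); vs R4: C1 (payoff 19); vs R5: C2 (payoff 16).
No cell has both players best-responding. For instance, Firm A's best reply to C3 is R4, but against R4 Firm B prefers C1 over C3.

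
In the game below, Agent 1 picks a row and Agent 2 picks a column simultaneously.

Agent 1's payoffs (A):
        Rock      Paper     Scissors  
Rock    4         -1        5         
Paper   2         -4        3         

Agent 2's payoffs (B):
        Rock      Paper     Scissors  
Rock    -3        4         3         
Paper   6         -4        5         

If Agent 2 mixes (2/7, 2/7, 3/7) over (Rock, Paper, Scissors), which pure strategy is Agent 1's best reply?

Rock

Agent 1's best reply maximizes expected payoff against the mix.
Rock: (2/7)·4 + (2/7)·(-1) + (3/7)·5 = 3
Paper: (2/7)·2 + (2/7)·(-4) + (3/7)·3 = 5/7
Highest expected payoff is 3, from Rock.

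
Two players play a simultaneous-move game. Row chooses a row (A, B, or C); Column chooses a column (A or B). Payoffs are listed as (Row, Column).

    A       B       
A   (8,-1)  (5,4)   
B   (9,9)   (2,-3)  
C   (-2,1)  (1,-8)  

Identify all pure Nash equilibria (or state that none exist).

(A, B) and (B, A)

Find each player's best response to every opponent strategy; NE are the intersections.
Row's best responses — vs A: B (payoff 9); vs B: A (payoff 5).
Column's best responses — vs A: B (payoff 4); vs B: A (payoff 9); vs C: A (payoff 1).
Mutual best responses occur at (A, B) and (B, A); at each, neither player gains by switching.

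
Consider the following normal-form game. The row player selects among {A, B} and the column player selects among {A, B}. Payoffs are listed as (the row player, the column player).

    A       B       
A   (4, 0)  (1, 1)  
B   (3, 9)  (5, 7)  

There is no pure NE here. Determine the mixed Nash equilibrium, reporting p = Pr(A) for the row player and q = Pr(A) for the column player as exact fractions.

p = 2/3, q = 4/5

In a mixed NE each player is indifferent between their pure strategies, so the opponent's mix sets the indifference.
The column player indifferent between A and B: p·0 + (1−p)·9 = p·1 + (1−p)·7 ⟹ 9 + (-9)p = 7 + (-6)p ⟹ p = 2/3.
The row player indifferent between A and B: q·4 + (1−q)·1 = q·3 + (1−q)·5 ⟹ 1 + 3q = 5 + (-2)q ⟹ q = 4/5.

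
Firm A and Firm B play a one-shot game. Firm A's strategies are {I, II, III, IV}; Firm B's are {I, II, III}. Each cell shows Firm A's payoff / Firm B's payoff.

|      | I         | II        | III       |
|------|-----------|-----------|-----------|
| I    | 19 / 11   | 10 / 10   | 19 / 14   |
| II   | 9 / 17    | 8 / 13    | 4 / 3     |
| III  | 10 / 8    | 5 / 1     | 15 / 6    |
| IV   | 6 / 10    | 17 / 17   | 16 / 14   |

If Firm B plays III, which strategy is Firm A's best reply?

With Firm B fixed at III, Firm A's payoffs are: I → 19, II → 4, III → 15, IV → 16.
The maximum is 19, achieved by I.

I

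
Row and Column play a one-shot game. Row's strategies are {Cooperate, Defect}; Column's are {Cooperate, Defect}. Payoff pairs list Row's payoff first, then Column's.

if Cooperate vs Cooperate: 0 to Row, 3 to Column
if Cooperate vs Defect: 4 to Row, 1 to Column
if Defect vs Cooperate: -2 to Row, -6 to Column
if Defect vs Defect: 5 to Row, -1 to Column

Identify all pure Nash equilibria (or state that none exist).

(Cooperate, Cooperate) and (Defect, Defect)

A profile is a Nash equilibrium when each player is best-responding to the other.
Row's best responses — vs Cooperate: Cooperate (payoff 0); vs Defect: Defect (payoff 5).
Column's best responses — vs Cooperate: Cooperate (payoff 3); vs Defect: Defect (payoff -1).
Mutual best responses occur at (Cooperate, Cooperate) and (Defect, Defect); at each, neither player gains by switching.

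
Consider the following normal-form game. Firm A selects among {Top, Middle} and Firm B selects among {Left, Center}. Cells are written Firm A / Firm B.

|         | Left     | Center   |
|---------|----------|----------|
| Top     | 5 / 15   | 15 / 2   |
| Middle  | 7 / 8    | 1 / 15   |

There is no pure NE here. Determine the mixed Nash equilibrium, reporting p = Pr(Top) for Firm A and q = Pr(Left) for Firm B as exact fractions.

p = 7/20, q = 7/8

Each player's mixing probability is pinned down by making the *other* player indifferent.
Firm B indifferent between Left and Center: p·15 + (1−p)·8 = p·2 + (1−p)·15 ⟹ 8 + 7p = 15 + (-13)p ⟹ p = 7/20.
Firm A indifferent between Top and Middle: q·5 + (1−q)·15 = q·7 + (1−q)·1 ⟹ 15 + (-10)q = 1 + 6q ⟹ q = 7/8.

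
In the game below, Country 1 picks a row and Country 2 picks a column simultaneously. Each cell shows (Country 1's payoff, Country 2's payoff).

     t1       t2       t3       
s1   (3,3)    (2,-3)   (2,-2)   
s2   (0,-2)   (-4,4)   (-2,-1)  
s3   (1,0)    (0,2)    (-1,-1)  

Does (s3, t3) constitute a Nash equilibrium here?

No

Holding Country 2 at t3: Country 1 gets -1 from s3 but could get 2 by switching to s1. Country 1 has a profitable deviation.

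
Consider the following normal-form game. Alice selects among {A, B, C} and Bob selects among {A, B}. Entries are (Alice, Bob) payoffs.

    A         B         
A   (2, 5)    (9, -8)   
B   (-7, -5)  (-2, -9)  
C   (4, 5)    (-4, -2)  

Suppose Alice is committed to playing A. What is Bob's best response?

A

With Alice fixed at A, Bob's payoffs are: A → 5, B → -8.
The maximum is 5, achieved by A.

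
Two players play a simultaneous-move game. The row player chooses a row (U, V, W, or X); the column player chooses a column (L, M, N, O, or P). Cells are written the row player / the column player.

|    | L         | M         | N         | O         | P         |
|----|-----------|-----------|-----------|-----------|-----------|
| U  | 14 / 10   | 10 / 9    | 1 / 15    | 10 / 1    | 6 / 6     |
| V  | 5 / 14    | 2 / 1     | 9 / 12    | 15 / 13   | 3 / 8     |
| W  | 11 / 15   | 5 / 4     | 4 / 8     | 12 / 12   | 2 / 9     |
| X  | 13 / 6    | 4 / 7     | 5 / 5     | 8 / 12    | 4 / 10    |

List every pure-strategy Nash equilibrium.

A profile is a Nash equilibrium when each player is best-responding to the other.
The row player's best responses — vs L: U (payoff 14); vs M: U (payoff 10); vs N: V (payoff 9); vs O: V (payoff 15); vs P: U (payoff 6).
The column player's best responses — vs U: N (payoff 15); vs V: L (payoff 14); vs W: L (payoff 15); vs X: O (payoff 12).
No cell has both players best-responding. For instance, the row player's best reply to O is V, but against V the column player prefers L over O.

There is no pure-strategy Nash equilibrium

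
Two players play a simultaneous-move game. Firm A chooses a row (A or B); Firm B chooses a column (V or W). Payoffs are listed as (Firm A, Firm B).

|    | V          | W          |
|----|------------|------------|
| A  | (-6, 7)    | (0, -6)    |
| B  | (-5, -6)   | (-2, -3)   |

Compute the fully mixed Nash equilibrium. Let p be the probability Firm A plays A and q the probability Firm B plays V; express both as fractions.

p = 3/16, q = 2/3

Each player's mixing probability is pinned down by making the *other* player indifferent.
Firm B indifferent between V and W: p·7 + (1−p)·(-6) = p·(-6) + (1−p)·(-3) ⟹ (-6) + 13p = (-3) + (-3)p ⟹ p = 3/16.
Firm A indifferent between A and B: q·(-6) + (1−q)·0 = q·(-5) + (1−q)·(-2) ⟹ 0 + (-6)q = (-2) + (-3)q ⟹ q = 2/3.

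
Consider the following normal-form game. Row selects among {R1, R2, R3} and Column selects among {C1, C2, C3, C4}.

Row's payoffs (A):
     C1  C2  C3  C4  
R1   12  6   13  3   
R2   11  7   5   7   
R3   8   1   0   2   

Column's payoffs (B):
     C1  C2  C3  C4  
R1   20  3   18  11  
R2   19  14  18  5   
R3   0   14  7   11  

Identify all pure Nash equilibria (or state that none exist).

(R1, C1)

Check mutual best responses: a cell is a NE iff neither player can gain by unilaterally deviating.
Row's best responses — vs C1: R1 (payoff 12); vs C2: R2 (payoff 7); vs C3: R1 (payoff 13); vs C4: R2 (payoff 7).
Column's best responses — vs R1: C1 (payoff 20); vs R2: C1 (payoff 19); vs R3: C2 (payoff 14).
The only mutual best response is (R1, C1); neither player gains by switching there.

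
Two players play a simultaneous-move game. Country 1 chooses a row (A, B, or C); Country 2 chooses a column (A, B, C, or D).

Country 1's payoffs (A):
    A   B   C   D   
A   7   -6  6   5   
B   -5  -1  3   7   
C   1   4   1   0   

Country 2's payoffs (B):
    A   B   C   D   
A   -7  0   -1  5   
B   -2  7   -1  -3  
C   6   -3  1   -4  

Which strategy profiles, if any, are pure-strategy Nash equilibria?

A profile is a Nash equilibrium when each player is best-responding to the other.
Country 1's best responses — vs A: A (payoff 7); vs B: C (payoff 4); vs C: A (payoff 6); vs D: B (payoff 7).
Country 2's best responses — vs A: D (payoff 5); vs B: B (payoff 7); vs C: A (payoff 6).
No cell has both players best-responding. For instance, Country 1's best reply to D is B, but against B Country 2 prefers B over D.

None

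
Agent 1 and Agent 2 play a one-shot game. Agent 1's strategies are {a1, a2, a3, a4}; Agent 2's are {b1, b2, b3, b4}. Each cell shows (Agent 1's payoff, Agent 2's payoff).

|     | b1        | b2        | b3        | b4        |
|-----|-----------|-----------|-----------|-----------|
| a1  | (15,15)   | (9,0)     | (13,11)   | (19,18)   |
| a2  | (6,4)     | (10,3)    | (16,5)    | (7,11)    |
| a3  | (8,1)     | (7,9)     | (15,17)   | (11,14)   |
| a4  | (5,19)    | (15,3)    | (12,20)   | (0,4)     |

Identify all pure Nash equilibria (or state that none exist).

Find each player's best response to every opponent strategy; NE are the intersections.
Agent 1's best responses — vs b1: a1 (payoff 15); vs b2: a4 (payoff 15); vs b3: a2 (payoff 16); vs b4: a1 (payoff 19).
Agent 2's best responses — vs a1: b4 (payoff 18); vs a2: b4 (payoff 11); vs a3: b3 (payoff 17); vs a4: b3 (payoff 20).
The only mutual best response is (a1, b4); neither player gains by switching there.

(a1, b4)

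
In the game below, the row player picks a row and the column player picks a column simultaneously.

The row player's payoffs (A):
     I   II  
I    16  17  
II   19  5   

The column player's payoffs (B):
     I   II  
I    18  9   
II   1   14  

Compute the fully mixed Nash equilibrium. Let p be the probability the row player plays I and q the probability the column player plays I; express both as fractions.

p = 13/22, q = 4/5

In a mixed NE each player is indifferent between their pure strategies, so the opponent's mix sets the indifference.
The column player indifferent between I and II: p·18 + (1−p)·1 = p·9 + (1−p)·14 ⟹ 1 + 17p = 14 + (-5)p ⟹ p = 13/22.
The row player indifferent between I and II: q·16 + (1−q)·17 = q·19 + (1−q)·5 ⟹ 17 + (-1)q = 5 + 14q ⟹ q = 4/5.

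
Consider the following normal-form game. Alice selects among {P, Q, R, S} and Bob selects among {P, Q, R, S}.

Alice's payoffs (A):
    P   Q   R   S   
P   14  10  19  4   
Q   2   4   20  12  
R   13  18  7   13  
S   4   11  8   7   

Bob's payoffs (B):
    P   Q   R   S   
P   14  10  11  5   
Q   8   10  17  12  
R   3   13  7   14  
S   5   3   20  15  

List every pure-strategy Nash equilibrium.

Find each player's best response to every opponent strategy; NE are the intersections.
Alice's best responses — vs P: P (payoff 14); vs Q: R (payoff 18); vs R: Q (payoff 20); vs S: R (payoff 13).
Bob's best responses — vs P: P (payoff 14); vs Q: R (payoff 17); vs R: S (payoff 14); vs S: R (payoff 20).
Mutual best responses occur at (P, P), (Q, R), and (R, S); at each, neither player gains by switching.

(P, P), (Q, R), and (R, S)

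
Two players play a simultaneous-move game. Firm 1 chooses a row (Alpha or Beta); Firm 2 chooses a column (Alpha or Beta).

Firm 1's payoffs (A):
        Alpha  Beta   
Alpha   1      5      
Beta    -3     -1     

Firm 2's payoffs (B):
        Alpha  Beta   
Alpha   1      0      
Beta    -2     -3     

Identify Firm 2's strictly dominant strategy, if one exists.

Alpha

A strategy is strictly dominant if it gives Firm 2 a strictly higher payoff than every other strategy, against every choice by the opponent.
Alpha strictly dominates: vs Alpha: 1 > 0; vs Beta: -2 > -3.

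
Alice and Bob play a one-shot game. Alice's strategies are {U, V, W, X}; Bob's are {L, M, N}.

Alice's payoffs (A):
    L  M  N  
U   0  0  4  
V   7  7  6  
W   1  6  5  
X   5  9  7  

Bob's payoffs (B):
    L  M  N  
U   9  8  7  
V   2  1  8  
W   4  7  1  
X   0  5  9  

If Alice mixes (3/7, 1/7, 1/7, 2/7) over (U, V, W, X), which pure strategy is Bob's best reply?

Bob's best reply maximizes expected payoff against the mix.
L: (3/7)·9 + (1/7)·2 + (1/7)·4 + (2/7)·0 = 33/7
M: (3/7)·8 + (1/7)·1 + (1/7)·7 + (2/7)·5 = 6
N: (3/7)·7 + (1/7)·8 + (1/7)·1 + (2/7)·9 = 48/7
Highest expected payoff is 48/7, from N.

N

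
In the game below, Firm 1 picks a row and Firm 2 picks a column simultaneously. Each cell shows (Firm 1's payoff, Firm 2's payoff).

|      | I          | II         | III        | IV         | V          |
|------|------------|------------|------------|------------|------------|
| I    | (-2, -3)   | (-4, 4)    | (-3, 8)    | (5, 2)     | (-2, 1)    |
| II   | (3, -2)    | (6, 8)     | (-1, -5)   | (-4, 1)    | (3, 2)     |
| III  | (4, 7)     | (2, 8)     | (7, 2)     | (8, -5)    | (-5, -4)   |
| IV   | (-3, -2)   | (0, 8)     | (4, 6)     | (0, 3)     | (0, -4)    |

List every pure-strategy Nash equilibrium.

Find each player's best response to every opponent strategy; NE are the intersections.
Firm 1's best responses — vs I: III (payoff 4); vs II: II (payoff 6); vs III: III (payoff 7); vs IV: III (payoff 8); vs V: II (payoff 3).
Firm 2's best responses — vs I: III (payoff 8); vs II: II (payoff 8); vs III: II (payoff 8); vs IV: II (payoff 8).
The only mutual best response is (II, II); neither player gains by switching there.

(II, II)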